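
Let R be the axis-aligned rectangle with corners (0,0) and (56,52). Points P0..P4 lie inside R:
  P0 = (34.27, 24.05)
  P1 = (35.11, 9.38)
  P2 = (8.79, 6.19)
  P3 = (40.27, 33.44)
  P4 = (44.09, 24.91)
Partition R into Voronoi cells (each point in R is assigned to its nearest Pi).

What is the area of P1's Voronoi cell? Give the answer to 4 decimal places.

1. box [0,56]×[0,52]: [(0, 0) (56, 0) (56, 52) (0, 52)]
2. ⊥bis P1·P0 via (34.69,16.715): [(0, 14.7287) (0, 0) (56, 0) (56, 17.9352)]  |A|=914.5882
3. ⊥bis P1·P2 via (21.95,7.785): [(20.9629, 15.929) (22.8935, 0) (56, 0) (56, 17.9352)]  |A|=577.8746
4. ⊥bis P1·P3 via (37.69,21.41): [(54.3364, 17.8399) (20.9629, 15.929) (22.8935, 0) (56, 0) (56, 17.4832)]  |A|=577.4986
5. ⊥bis P1·P4 via (39.6,17.145): [(39.8342, 17.0096) (20.9629, 15.929) (22.8935, 0) (56, 0) (56, 7.6619)]  |A|=494.837
6. canonical 5-gon: [(39.8342, 17.0096) (20.9629, 15.929) (22.8935, 0) (56, 0) (56, 7.6619)]
7. shoelace: 494.837

Area of P1's cell: 494.8370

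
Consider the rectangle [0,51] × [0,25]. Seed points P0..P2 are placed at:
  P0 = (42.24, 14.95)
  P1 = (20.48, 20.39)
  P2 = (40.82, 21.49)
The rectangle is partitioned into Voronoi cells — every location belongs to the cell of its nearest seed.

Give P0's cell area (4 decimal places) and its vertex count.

1. box [0,51]×[0,25]: [(0, 0) (51, 0) (51, 25) (0, 25)]
2. ⊥bis P0·P1 via (31.36,17.67): [(26.9425, 0) (51, 0) (51, 25) (33.1925, 25)]  |A|=523.3125
3. ⊥bis P0·P2 via (41.53,18.22): [(30.9217, 15.9167) (26.9425, 0) (51, 0) (51, 20.2762)]  |A|=395.0135
4. canonical 4-gon: [(30.9217, 15.9167) (26.9425, 0) (51, 0) (51, 20.2762)]
5. shoelace: 395.0135

Area of P0's cell: 395.0135 (4 vertices)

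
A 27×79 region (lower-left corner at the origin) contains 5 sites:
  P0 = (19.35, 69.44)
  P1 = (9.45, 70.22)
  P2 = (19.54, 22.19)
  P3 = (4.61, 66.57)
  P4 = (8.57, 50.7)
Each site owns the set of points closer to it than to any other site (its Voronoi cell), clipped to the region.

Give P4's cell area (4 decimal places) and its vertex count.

1. box [0,27]×[0,79]: [(0, 0) (27, 0) (27, 79) (0, 79)]
2. ⊥bis P4·P0 via (13.96,60.07): [(0, 68.1004) (0, 0) (27, 0) (27, 52.5689)]  |A|=1629.0345
3. ⊥bis P4·P1 via (9.01,60.46): [(13.6453, 60.251) (0, 60.8662) (0, 0) (27, 0) (27, 52.5689)]  |A|=1579.6783
4. ⊥bis P4·P2 via (14.055,36.445): [(13.6453, 60.251) (0, 60.8662) (0, 31.037) (27, 41.4259) (27, 52.5689)]  |A|=601.4292
5. ⊥bis P4·P3 via (6.59,58.635): [(13.6453, 60.251) (13.155, 60.2731) (0, 56.9906) (0, 31.037) (27, 41.4259) (27, 52.5689)]  |A|=575.9377
6. canonical 6-gon: [(13.6453, 60.251) (13.155, 60.2731) (0, 56.9906) (0, 31.037) (27, 41.4259) (27, 52.5689)]
7. shoelace: 575.9377

Area of P4's cell: 575.9377 (6 vertices)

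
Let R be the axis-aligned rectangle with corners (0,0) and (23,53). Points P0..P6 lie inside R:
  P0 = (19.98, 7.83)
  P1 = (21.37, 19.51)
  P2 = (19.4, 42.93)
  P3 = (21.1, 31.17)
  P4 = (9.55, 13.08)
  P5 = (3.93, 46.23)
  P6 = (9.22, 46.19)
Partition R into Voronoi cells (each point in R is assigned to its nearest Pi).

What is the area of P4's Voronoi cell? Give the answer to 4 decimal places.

1. box [0,23]×[0,53]: [(0, 0) (23, 0) (23, 53) (0, 53)]
2. ⊥bis P4·P0 via (14.765,10.455): [(0, 0) (9.5024, 0) (23, 26.8152) (23, 53) (0, 53)]  |A|=1038.0298
3. ⊥bis P4·P1 via (15.46,16.295): [(0, 44.7145) (0, 0) (9.5024, 0) (16.6258, 14.1519)]  |A|=438.9464
4. ⊥bis P4·P2 via (14.475,28.005): [(7.9117, 30.1708) (0, 32.7815) (0, 0) (9.5024, 0) (16.6258, 14.1519)]  |A|=391.7416
5. ⊥bis P4·P3 via (15.325,22.125): [(10.6726, 25.0954) (0, 31.9096) (0, 0) (9.5024, 0) (16.6258, 14.1519)]  |A|=370.6157
6. ⊥bis P4·P5 via (6.74,29.655): [(10.6726, 25.0954) (4.2045, 29.2252) (0, 28.5124) (0, 0) (9.5024, 0) (16.6258, 14.1519)]  |A|=363.4738
7. ⊥bis P4·P6 via (9.385,29.635): [(10.6726, 25.0954) (4.2045, 29.2252) (0, 28.5124) (0, 0) (9.5024, 0) (16.6258, 14.1519)]  |A|=363.4738
8. canonical 6-gon: [(10.6726, 25.0954) (4.2045, 29.2252) (0, 28.5124) (0, 0) (9.5024, 0) (16.6258, 14.1519)]
9. shoelace: 363.4738

Area of P4's cell: 363.4738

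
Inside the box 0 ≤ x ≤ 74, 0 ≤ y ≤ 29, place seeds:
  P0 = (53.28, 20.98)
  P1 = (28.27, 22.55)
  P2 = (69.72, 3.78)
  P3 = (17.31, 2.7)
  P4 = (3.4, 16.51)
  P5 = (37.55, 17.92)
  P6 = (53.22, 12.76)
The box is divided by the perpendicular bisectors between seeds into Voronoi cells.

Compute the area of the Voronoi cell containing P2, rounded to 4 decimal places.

1. box [0,74]×[0,29]: [(0, 0) (74, 0) (74, 29) (0, 29)]
2. ⊥bis P2·P0 via (61.5,12.38): [(48.5477, 0) (74, 0) (74, 24.3277)]  |A|=309.5978
3. ⊥bis P2·P1 via (48.995,13.165): [(48.5477, 0) (74, 0) (74, 24.3277)]  |A|=309.5978
4. ⊥bis P2·P3 via (43.515,3.24): [(48.5477, 0) (74, 0) (74, 24.3277)]  |A|=309.5978
5. ⊥bis P2·P4 via (36.56,10.145): [(48.5477, 0) (74, 0) (74, 24.3277)]  |A|=309.5978
6. ⊥bis P2·P5 via (53.635,10.85): [(49.0966, 0.5247) (48.866, 0) (74, 0) (74, 24.3277)]  |A|=309.5143
7. ⊥bis P2·P6 via (61.47,8.27): [(66.0994, 16.7762) (56.9691, 0) (74, 0) (74, 24.3277)]  |A|=238.958
8. canonical 4-gon: [(66.0994, 16.7762) (56.9691, 0) (74, 0) (74, 24.3277)]
9. shoelace: 238.958

Area of P2's cell: 238.9580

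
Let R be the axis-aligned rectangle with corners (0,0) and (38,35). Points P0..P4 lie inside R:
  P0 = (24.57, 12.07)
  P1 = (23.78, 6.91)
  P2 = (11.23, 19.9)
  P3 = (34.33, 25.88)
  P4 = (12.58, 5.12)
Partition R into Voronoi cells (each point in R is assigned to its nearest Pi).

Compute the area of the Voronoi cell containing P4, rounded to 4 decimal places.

Area of P4's cell: 220.4862

1. box [0,38]×[0,35]: [(0, 0) (38, 0) (38, 35) (0, 35)]
2. ⊥bis P4·P0 via (18.575,8.595): [(0, 0) (23.5571, 0) (3.2693, 35) (0, 35)]  |A|=469.4627
3. ⊥bis P4·P1 via (18.18,6.015): [(0, 0) (19.1413, 0) (17.4603, 10.518) (3.2693, 35) (0, 35)]  |A|=446.2401
4. ⊥bis P4·P2 via (11.905,12.51): [(0, 11.4226) (0, 0) (19.1413, 0) (17.4603, 10.518) (16.0844, 12.8917)]  |A|=220.4862
5. ⊥bis P4·P3 via (23.455,15.5): [(0, 11.4226) (0, 0) (19.1413, 0) (17.4603, 10.518) (16.0844, 12.8917)]  |A|=220.4862
6. canonical 5-gon: [(0, 11.4226) (0, 0) (19.1413, 0) (17.4603, 10.518) (16.0844, 12.8917)]
7. shoelace: 220.4862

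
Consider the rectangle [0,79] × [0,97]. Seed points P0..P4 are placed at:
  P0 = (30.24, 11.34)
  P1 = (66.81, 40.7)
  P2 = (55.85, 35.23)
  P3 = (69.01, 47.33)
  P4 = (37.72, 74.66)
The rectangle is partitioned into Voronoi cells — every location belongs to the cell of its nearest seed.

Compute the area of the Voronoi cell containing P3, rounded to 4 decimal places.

1. box [0,79]×[0,97]: [(0, 0) (79, 0) (79, 97) (0, 97)]
2. ⊥bis P3·P0 via (49.625,29.335): [(0, 82.7932) (76.8565, 0) (79, 0) (79, 97) (0, 97)]  |A|=4481.4
3. ⊥bis P3·P1 via (67.91,44.015): [(0, 82.7932) (21.7918, 59.3182) (79, 40.3351) (79, 97) (0, 97)]  |A|=3264.0778
4. ⊥bis P3·P2 via (62.43,41.28): [(56.4052, 47.8326) (79, 40.3351) (79, 97) (11.1981, 97)]  |A|=2306.9888
5. ⊥bis P3·P4 via (53.365,60.995): [(48.9503, 55.9406) (56.4052, 47.8326) (79, 40.3351) (79, 90.3444)]  |A|=815.0363
6. canonical 4-gon: [(48.9503, 55.9406) (56.4052, 47.8326) (79, 40.3351) (79, 90.3444)]
7. shoelace: 815.0363

Area of P3's cell: 815.0363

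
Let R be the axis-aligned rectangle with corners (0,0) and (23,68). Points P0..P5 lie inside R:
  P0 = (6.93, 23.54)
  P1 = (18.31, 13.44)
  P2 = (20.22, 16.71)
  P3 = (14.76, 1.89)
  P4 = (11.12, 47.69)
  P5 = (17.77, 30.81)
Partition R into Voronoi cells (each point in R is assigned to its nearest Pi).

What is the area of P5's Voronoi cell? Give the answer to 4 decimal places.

1. box [0,23]×[0,68]: [(0, 0) (23, 0) (23, 68) (0, 68)]
2. ⊥bis P5·P0 via (12.35,27.175): [(0, 45.5896) (23, 11.2952) (23, 68) (0, 68)]  |A|=909.8248
3. ⊥bis P5·P1 via (18.04,22.125): [(0, 45.5896) (15.7839, 22.0549) (23, 22.2792) (23, 68) (0, 68)]  |A|=870.194
4. ⊥bis P5·P2 via (18.995,23.76): [(0, 45.5896) (15.0948, 23.0823) (23, 24.4559) (23, 68) (0, 68)]  |A|=857.806
5. ⊥bis P5·P3 via (16.265,16.35): [(0, 45.5896) (15.0948, 23.0823) (23, 24.4559) (23, 68) (0, 68)]  |A|=857.806
6. ⊥bis P5·P4 via (14.445,39.25): [(6.3821, 36.0735) (15.0948, 23.0823) (23, 24.4559) (23, 42.6203)]  |A|=208.2604
7. canonical 4-gon: [(6.3821, 36.0735) (15.0948, 23.0823) (23, 24.4559) (23, 42.6203)]
8. shoelace: 208.2604

Area of P5's cell: 208.2604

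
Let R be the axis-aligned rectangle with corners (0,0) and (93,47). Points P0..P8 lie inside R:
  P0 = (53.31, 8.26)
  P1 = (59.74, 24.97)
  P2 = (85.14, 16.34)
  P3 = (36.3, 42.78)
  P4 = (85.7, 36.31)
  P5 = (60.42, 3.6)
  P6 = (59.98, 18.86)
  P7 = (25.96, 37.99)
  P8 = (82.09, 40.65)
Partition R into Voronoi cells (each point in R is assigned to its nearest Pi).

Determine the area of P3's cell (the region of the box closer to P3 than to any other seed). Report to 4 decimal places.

1. box [0,93]×[0,47]: [(0, 0) (93, 0) (93, 47) (0, 47)]
2. ⊥bis P3·P0 via (44.805,25.52): [(0, 3.442) (88.3964, 47) (0, 47)]  |A|=1925.1857
3. ⊥bis P3·P1 via (48.02,33.875): [(0, 3.442) (39.7966, 23.0521) (57.9925, 47) (0, 47)]  |A|=1561.1311
4. ⊥bis P3·P2 via (60.72,29.56): [(0, 3.442) (39.7966, 23.0521) (57.9925, 47) (0, 47)]  |A|=1561.1311
5. ⊥bis P3·P4 via (61,39.545): [(0, 3.442) (39.7966, 23.0521) (57.9925, 47) (0, 47)]  |A|=1561.1311
6. ⊥bis P3·P5 via (48.36,23.19): [(0, 3.442) (39.7966, 23.0521) (57.9925, 47) (0, 47)]  |A|=1561.1311
7. ⊥bis P3·P6 via (48.14,30.82): [(0, 3.442) (39.7966, 23.0521) (57.9925, 47) (0, 47)]  |A|=1561.1311
8. ⊥bis P3·P7 via (31.13,40.385): [(39.2779, 22.7965) (39.7966, 23.0521) (57.9925, 47) (28.0656, 47)]  |A|=366.0545
9. ⊥bis P3·P8 via (59.195,41.715): [(39.2779, 22.7965) (39.7966, 23.0521) (57.9925, 47) (28.0656, 47)]  |A|=366.0545
10. canonical 4-gon: [(39.2779, 22.7965) (39.7966, 23.0521) (57.9925, 47) (28.0656, 47)]
11. shoelace: 366.0545

Area of P3's cell: 366.0545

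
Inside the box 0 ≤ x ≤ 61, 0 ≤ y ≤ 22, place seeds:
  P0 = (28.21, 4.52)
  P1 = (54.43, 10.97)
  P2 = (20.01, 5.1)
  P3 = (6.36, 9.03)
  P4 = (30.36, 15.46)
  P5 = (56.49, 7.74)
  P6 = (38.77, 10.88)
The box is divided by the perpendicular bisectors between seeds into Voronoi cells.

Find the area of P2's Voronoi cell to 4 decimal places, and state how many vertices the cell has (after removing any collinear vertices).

1. box [0,61]×[0,22]: [(0, 0) (61, 0) (61, 22) (0, 22)]
2. ⊥bis P2·P0 via (24.11,4.81): [(0, 0) (23.7698, 0) (25.3259, 22) (0, 22)]  |A|=540.0522
3. ⊥bis P2·P1 via (37.22,8.035): [(0, 0) (23.7698, 0) (25.3259, 22) (0, 22)]  |A|=540.0522
4. ⊥bis P2·P3 via (13.185,7.065): [(11.1509, 0) (23.7698, 0) (25.3259, 22) (17.485, 22)]  |A|=225.0577
5. ⊥bis P2·P4 via (25.185,10.28): [(16.5844, 18.8722) (11.1509, 0) (23.7698, 0) (24.5423, 10.9221)]  |A|=165.6024
6. ⊥bis P2·P5 via (38.25,6.42): [(16.5844, 18.8722) (11.1509, 0) (23.7698, 0) (24.5423, 10.9221)]  |A|=165.6024
7. ⊥bis P2·P6 via (29.39,7.99): [(16.5844, 18.8722) (11.1509, 0) (23.7698, 0) (24.5423, 10.9221)]  |A|=165.6024
8. canonical 4-gon: [(16.5844, 18.8722) (11.1509, 0) (23.7698, 0) (24.5423, 10.9221)]
9. shoelace: 165.6024

Area of P2's cell: 165.6024 (4 vertices)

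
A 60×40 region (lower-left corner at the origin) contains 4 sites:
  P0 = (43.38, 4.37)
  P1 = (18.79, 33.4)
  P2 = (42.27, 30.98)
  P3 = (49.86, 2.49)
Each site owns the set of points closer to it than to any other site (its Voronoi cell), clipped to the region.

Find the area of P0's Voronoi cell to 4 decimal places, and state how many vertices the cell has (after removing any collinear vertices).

Area of P0's cell: 509.4886 (4 vertices)

1. box [0,60]×[0,40]: [(0, 0) (60, 0) (60, 40) (0, 40)]
2. ⊥bis P0·P1 via (31.085,18.885): [(8.7901, 0) (60, 0) (60, 40) (56.0125, 40)]  |A|=1103.947
3. ⊥bis P0·P2 via (42.825,17.675): [(28.9744, 17.0972) (8.7901, 0) (60, 0) (60, 18.3914)]  |A|=723.0762
4. ⊥bis P0·P3 via (46.62,3.43): [(50.8499, 18.0097) (28.9744, 17.0972) (8.7901, 0) (45.6249, 0)]  |A|=509.4886
5. canonical 4-gon: [(50.8499, 18.0097) (28.9744, 17.0972) (8.7901, 0) (45.6249, 0)]
6. shoelace: 509.4886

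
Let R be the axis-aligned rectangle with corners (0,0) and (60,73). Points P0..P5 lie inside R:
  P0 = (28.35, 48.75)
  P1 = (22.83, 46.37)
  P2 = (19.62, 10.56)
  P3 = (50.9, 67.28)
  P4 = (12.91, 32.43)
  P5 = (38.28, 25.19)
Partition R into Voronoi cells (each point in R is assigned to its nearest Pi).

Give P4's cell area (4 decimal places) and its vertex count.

1. box [0,60]×[0,73]: [(0, 0) (60, 0) (60, 73) (0, 73)]
2. ⊥bis P4·P0 via (20.63,40.59): [(0, 60.1076) (0, 0) (60, 0) (60, 3.3429)]  |A|=1903.5147
3. ⊥bis P4·P1 via (17.87,39.4): [(34.0827, 27.8627) (0, 52.1167) (0, 0) (60, 0) (60, 3.3429)]  |A|=1767.3387
4. ⊥bis P4·P2 via (16.265,21.495): [(34.8018, 27.1823) (34.0827, 27.8627) (0, 52.1167) (0, 16.5047)]  |A|=622.5545
5. ⊥bis P4·P3 via (31.905,49.855): [(34.8018, 27.1823) (34.0827, 27.8627) (0, 52.1167) (0, 16.5047)]  |A|=622.5545
6. ⊥bis P4·P5 via (25.595,28.81): [(24.2025, 23.9303) (26.803, 33.0431) (0, 52.1167) (0, 16.5047)]  |A|=577.8745
7. canonical 4-gon: [(24.2025, 23.9303) (26.803, 33.0431) (0, 52.1167) (0, 16.5047)]
8. shoelace: 577.8745

Area of P4's cell: 577.8745 (4 vertices)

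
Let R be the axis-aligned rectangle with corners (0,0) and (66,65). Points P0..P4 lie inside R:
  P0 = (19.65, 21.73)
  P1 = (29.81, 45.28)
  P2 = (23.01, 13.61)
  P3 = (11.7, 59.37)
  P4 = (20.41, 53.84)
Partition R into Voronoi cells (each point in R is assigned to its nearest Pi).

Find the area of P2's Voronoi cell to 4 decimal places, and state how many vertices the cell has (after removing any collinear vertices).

Area of P2's cell: 1300.8971 (5 vertices)

1. box [0,66]×[0,65]: [(0, 0) (66, 0) (66, 65) (0, 65)]
2. ⊥bis P2·P0 via (21.33,17.67): [(0, 8.8438) (0, 0) (66, 0) (66, 36.1541)]  |A|=1484.9317
3. ⊥bis P2·P1 via (26.41,29.445): [(41.8003, 26.1405) (0, 8.8438) (0, 0) (66, 0) (66, 20.9445)]  |A|=1300.8971
4. ⊥bis P2·P3 via (17.355,36.49): [(41.8003, 26.1405) (0, 8.8438) (0, 0) (66, 0) (66, 20.9445)]  |A|=1300.8971
5. ⊥bis P2·P4 via (21.71,33.725): [(41.8003, 26.1405) (0, 8.8438) (0, 0) (66, 0) (66, 20.9445)]  |A|=1300.8971
6. canonical 5-gon: [(41.8003, 26.1405) (0, 8.8438) (0, 0) (66, 0) (66, 20.9445)]
7. shoelace: 1300.8971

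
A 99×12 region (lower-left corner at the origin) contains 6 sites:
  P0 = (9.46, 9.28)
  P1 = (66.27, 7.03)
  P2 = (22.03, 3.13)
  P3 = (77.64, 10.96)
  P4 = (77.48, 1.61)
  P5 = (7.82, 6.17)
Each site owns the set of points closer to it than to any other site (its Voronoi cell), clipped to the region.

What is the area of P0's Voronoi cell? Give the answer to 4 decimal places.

1. box [0,99]×[0,12]: [(0, 0) (99, 0) (99, 12) (0, 12)]
2. ⊥bis P0·P1 via (37.865,8.155): [(0, 0) (37.542, 0) (38.0173, 12) (0, 12)]  |A|=453.3558
3. ⊥bis P0·P2 via (15.745,6.205): [(0, 0) (12.7091, 0) (18.5803, 12) (0, 12)]  |A|=187.7364
4. ⊥bis P0·P3 via (43.55,10.12): [(0, 0) (12.7091, 0) (18.5803, 12) (0, 12)]  |A|=187.7364
5. ⊥bis P0·P4 via (43.47,5.445): [(0, 0) (12.7091, 0) (18.5803, 12) (0, 12)]  |A|=187.7364
6. ⊥bis P0·P5 via (8.64,7.725): [(14.879, 4.435) (18.5803, 12) (0.5331, 12)]  |A|=68.2634
7. canonical 3-gon: [(14.879, 4.435) (18.5803, 12) (0.5331, 12)]
8. shoelace: 68.2634

Area of P0's cell: 68.2634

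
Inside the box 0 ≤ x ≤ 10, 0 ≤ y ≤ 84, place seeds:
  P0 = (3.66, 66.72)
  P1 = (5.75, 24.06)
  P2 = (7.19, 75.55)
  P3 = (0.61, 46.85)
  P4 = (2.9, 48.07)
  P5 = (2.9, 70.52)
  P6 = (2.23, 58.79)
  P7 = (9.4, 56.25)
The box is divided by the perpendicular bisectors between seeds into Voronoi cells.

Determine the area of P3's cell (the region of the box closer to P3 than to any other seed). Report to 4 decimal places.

1. box [0,10]×[0,84]: [(0, 0) (10, 0) (10, 84) (0, 84)]
2. ⊥bis P3·P0 via (2.135,56.785): [(0, 57.1127) (0, 0) (10, 0) (10, 55.5777)]  |A|=563.4523
3. ⊥bis P3·P1 via (3.18,35.455): [(0, 57.1127) (0, 34.7378) (10, 36.9932) (10, 55.5777)]  |A|=204.7975
4. ⊥bis P3·P2 via (3.9,61.2): [(0, 57.1127) (0, 34.7378) (10, 36.9932) (10, 55.5777)]  |A|=204.7975
5. ⊥bis P3·P4 via (1.755,47.46): [(0, 50.7542) (0, 34.7378) (7.6175, 36.4558)]  |A|=61.0025
6. ⊥bis P3·P5 via (1.755,58.685): [(0, 50.7542) (0, 34.7378) (7.6175, 36.4558)]  |A|=61.0025
7. ⊥bis P3·P6 via (1.42,52.82): [(0, 50.7542) (0, 34.7378) (7.6175, 36.4558)]  |A|=61.0025
8. ⊥bis P3·P7 via (5.005,51.55): [(0, 50.7542) (0, 34.7378) (7.6175, 36.4558)]  |A|=61.0025
9. canonical 3-gon: [(0, 50.7542) (0, 34.7378) (7.6175, 36.4558)]
10. shoelace: 61.0025

Area of P3's cell: 61.0025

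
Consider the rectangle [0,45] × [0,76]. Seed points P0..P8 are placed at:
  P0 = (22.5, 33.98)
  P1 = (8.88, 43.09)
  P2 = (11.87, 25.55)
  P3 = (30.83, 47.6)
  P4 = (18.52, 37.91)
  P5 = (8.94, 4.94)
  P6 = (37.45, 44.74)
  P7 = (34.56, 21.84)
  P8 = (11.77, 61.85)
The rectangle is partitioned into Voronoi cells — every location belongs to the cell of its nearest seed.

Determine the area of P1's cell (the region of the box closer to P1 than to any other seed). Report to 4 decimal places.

1. box [0,45]×[0,76]: [(0, 0) (45, 0) (45, 76) (0, 76)]
2. ⊥bis P1·P0 via (15.69,38.535): [(0, 15.0775) (40.7492, 76) (0, 76)]  |A|=1241.2712
3. ⊥bis P1·P2 via (10.375,34.32): [(0, 32.5514) (13.1919, 34.8002) (40.7492, 76) (0, 76)]  |A|=1126.0142
4. ⊥bis P1·P3 via (19.855,45.345): [(0, 32.5514) (13.1919, 34.8002) (19.9466, 44.8989) (13.5564, 76) (0, 76)]  |A|=703.1522
5. ⊥bis P1·P4 via (13.7,40.5): [(0, 32.5514) (10.3796, 34.3208) (18.8726, 50.1262) (13.5564, 76) (0, 76)]  |A|=659.8856
6. ⊥bis P1·P5 via (8.91,24.015): [(0, 32.5514) (10.3796, 34.3208) (18.8726, 50.1262) (13.5564, 76) (0, 76)]  |A|=659.8856
7. ⊥bis P1·P6 via (23.165,43.915): [(0, 32.5514) (10.3796, 34.3208) (18.8726, 50.1262) (13.5564, 76) (0, 76)]  |A|=659.8856
8. ⊥bis P1·P7 via (21.72,32.465): [(0, 32.5514) (10.3796, 34.3208) (18.8726, 50.1262) (13.5564, 76) (0, 76)]  |A|=659.8856
9. ⊥bis P1·P8 via (10.325,52.47): [(0, 54.0606) (0, 32.5514) (10.3796, 34.3208) (18.8726, 50.1262) (18.6547, 51.1868)]  |A|=287.06
10. canonical 5-gon: [(0, 54.0606) (0, 32.5514) (10.3796, 34.3208) (18.8726, 50.1262) (18.6547, 51.1868)]
11. shoelace: 287.06

Area of P1's cell: 287.0600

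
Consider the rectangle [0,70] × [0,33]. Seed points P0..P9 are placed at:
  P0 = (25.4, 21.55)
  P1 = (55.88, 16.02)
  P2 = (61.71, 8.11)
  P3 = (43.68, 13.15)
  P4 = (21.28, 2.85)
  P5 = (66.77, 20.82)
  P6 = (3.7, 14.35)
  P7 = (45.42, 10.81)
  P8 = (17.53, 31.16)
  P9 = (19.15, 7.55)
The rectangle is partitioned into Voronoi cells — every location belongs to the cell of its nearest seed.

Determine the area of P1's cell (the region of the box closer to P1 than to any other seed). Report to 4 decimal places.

Area of P1's cell: 248.3181

1. box [0,70]×[0,33]: [(0, 0) (70, 0) (70, 33) (0, 33)]
2. ⊥bis P1·P0 via (40.64,18.785): [(37.2318, 0) (70, 0) (70, 33) (43.219, 33)]  |A|=982.5608
3. ⊥bis P1·P2 via (58.795,12.065): [(37.2318, 0) (42.4255, 0) (70, 20.3236) (70, 33) (43.219, 33)]  |A|=702.3549
4. ⊥bis P1·P3 via (49.78,14.585): [(51.6173, 6.7748) (70, 20.3236) (70, 33) (45.4479, 33)]  |A|=438.4553
5. ⊥bis P1·P4 via (38.58,9.435): [(51.6173, 6.7748) (70, 20.3236) (70, 33) (45.4479, 33)]  |A|=438.4553
6. ⊥bis P1·P5 via (61.325,18.42): [(51.6173, 6.7748) (62.8189, 15.0308) (54.8986, 33) (45.4479, 33)]  |A|=257.259
7. ⊥bis P1·P6 via (29.79,15.185): [(51.6173, 6.7748) (62.8189, 15.0308) (54.8986, 33) (45.4479, 33)]  |A|=257.259
8. ⊥bis P1·P7 via (50.65,13.415): [(49.5229, 15.6778) (53.329, 8.0364) (62.8189, 15.0308) (54.8986, 33) (45.4479, 33)]  |A|=248.3181
9. ⊥bis P1·P8 via (36.705,23.59): [(49.5229, 15.6778) (53.329, 8.0364) (62.8189, 15.0308) (54.8986, 33) (45.4479, 33)]  |A|=248.3181
10. ⊥bis P1·P9 via (37.515,11.785): [(49.5229, 15.6778) (53.329, 8.0364) (62.8189, 15.0308) (54.8986, 33) (45.4479, 33)]  |A|=248.3181
11. canonical 5-gon: [(49.5229, 15.6778) (53.329, 8.0364) (62.8189, 15.0308) (54.8986, 33) (45.4479, 33)]
12. shoelace: 248.3181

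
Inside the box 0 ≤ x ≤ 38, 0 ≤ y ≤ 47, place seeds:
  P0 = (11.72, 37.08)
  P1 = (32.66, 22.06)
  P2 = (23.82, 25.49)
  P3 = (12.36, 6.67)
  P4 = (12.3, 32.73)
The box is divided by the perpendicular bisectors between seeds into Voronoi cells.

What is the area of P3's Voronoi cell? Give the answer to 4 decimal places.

Area of P3's cell: 488.1130

1. box [0,38]×[0,47]: [(0, 0) (38, 0) (38, 47) (0, 47)]
2. ⊥bis P3·P0 via (12.04,21.875): [(0, 21.6216) (0, 0) (38, 0) (38, 22.4213)]  |A|=836.8162
3. ⊥bis P3·P1 via (22.51,14.365): [(16.7414, 21.9739) (0, 21.6216) (0, 0) (33.4005, 0)]  |A|=547.959
4. ⊥bis P3·P2 via (18.09,16.08): [(23.8851, 12.5512) (8.6891, 21.8045) (0, 21.6216) (0, 0) (33.4005, 0)]  |A|=509.416
5. ⊥bis P3·P4 via (12.33,19.7): [(23.8851, 12.5512) (12.1458, 19.6996) (0, 19.6716) (0, 0) (33.4005, 0)]  |A|=488.113
6. canonical 5-gon: [(23.8851, 12.5512) (12.1458, 19.6996) (0, 19.6716) (0, 0) (33.4005, 0)]
7. shoelace: 488.113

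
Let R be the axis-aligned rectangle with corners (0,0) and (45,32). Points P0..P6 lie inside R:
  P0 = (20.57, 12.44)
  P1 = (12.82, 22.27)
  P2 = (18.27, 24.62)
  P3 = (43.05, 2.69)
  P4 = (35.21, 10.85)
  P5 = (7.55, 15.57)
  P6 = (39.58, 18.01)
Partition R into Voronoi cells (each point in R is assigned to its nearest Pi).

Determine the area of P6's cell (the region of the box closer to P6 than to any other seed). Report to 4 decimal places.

1. box [0,45]×[0,32]: [(0, 0) (45, 0) (45, 32) (0, 32)]
2. ⊥bis P6·P0 via (30.075,15.225): [(34.536, 0) (45, 0) (45, 32) (25.1599, 32)]  |A|=484.8665
3. ⊥bis P6·P1 via (26.2,20.14): [(27.0572, 25.5246) (34.536, 0) (45, 0) (45, 32) (28.088, 32)]  |A|=475.3859
4. ⊥bis P6·P2 via (28.925,21.315): [(28.5988, 20.2633) (34.536, 0) (45, 0) (45, 32) (32.2393, 32)]  |A|=443.3217
5. ⊥bis P6·P3 via (41.315,10.35): [(28.5988, 20.2633) (32.114, 8.266) (45, 11.1847) (45, 32) (32.2393, 32)]  |A|=328.0115
6. ⊥bis P6·P4 via (37.395,14.43): [(28.5988, 20.2633) (28.7646, 19.6975) (43.3315, 10.8067) (45, 11.1847) (45, 32) (32.2393, 32)]  |A|=259.64
7. ⊥bis P6·P5 via (23.565,16.79): [(28.5988, 20.2633) (28.7646, 19.6975) (43.3315, 10.8067) (45, 11.1847) (45, 32) (32.2393, 32)]  |A|=259.64
8. canonical 6-gon: [(28.5988, 20.2633) (28.7646, 19.6975) (43.3315, 10.8067) (45, 11.1847) (45, 32) (32.2393, 32)]
9. shoelace: 259.64

Area of P6's cell: 259.6400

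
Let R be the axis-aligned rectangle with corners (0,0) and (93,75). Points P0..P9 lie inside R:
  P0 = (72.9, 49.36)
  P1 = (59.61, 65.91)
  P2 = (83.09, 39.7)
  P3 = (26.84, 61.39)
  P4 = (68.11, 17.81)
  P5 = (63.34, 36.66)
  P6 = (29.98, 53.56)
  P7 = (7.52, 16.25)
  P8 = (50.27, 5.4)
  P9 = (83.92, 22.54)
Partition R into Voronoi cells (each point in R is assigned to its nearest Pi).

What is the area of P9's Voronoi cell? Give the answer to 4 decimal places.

1. box [0,93]×[0,75]: [(0, 0) (93, 0) (93, 75) (0, 75)]
2. ⊥bis P9·P0 via (78.41,35.95): [(0, 3.7323) (0, 0) (93, 0) (93, 41.9448)]  |A|=2123.9882
3. ⊥bis P9·P1 via (71.765,44.225): [(0, 3.7323) (0, 0) (93, 0) (93, 41.9448)]  |A|=2123.9882
4. ⊥bis P9·P2 via (83.505,31.12): [(64.4068, 30.1963) (0, 3.7323) (0, 0) (93, 0) (93, 31.5793)]  |A|=1975.7954
5. ⊥bis P9·P3 via (55.38,41.965): [(64.4068, 30.1963) (40.7556, 20.4783) (26.8176, 0) (93, 0) (93, 31.5793)]  |A|=1625.1492
6. ⊥bis P9·P4 via (76.015,20.175): [(72.894, 30.6068) (82.0509, 0) (93, 0) (93, 31.5793)]  |A|=485.0236
7. ⊥bis P9·P5 via (73.63,29.6): [(74.3697, 30.6781) (73.3273, 29.1588) (82.0509, 0) (93, 0) (93, 31.5793)]  |A|=483.9398
8. ⊥bis P9·P6 via (56.95,38.05): [(74.3697, 30.6781) (73.3273, 29.1588) (82.0509, 0) (93, 0) (93, 31.5793)]  |A|=483.9398
9. ⊥bis P9·P7 via (45.72,19.395): [(74.3697, 30.6781) (73.3273, 29.1588) (82.0509, 0) (93, 0) (93, 31.5793)]  |A|=483.9398
10. ⊥bis P9·P8 via (67.095,13.97): [(74.3697, 30.6781) (73.3273, 29.1588) (82.0509, 0) (93, 0) (93, 31.5793)]  |A|=483.9398
11. canonical 5-gon: [(74.3697, 30.6781) (73.3273, 29.1588) (82.0509, 0) (93, 0) (93, 31.5793)]
12. shoelace: 483.9398

Area of P9's cell: 483.9398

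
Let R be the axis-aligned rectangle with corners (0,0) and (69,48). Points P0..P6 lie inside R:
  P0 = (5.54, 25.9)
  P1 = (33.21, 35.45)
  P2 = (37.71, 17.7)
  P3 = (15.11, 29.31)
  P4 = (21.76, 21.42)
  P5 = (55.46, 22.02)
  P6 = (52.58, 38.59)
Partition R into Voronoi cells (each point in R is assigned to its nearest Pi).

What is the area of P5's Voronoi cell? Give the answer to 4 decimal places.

Area of P5's cell: 655.7675

1. box [0,69]×[0,48]: [(0, 0) (69, 0) (69, 48) (0, 48)]
2. ⊥bis P5·P0 via (30.5,23.96): [(28.6377, 0) (69, 0) (69, 48) (32.3685, 48)]  |A|=1847.8508
3. ⊥bis P5·P1 via (44.335,28.735): [(28.8812, 3.132) (28.6377, 0) (69, 0) (69, 48) (55.9633, 48)]  |A|=1318.5259
4. ⊥bis P5·P2 via (46.585,19.86): [(44.3991, 28.8413) (51.4185, 0) (69, 0) (69, 48) (55.9633, 48)]  |A|=968.8402
5. ⊥bis P5·P3 via (35.285,25.665): [(44.3991, 28.8413) (51.4185, 0) (69, 0) (69, 48) (55.9633, 48)]  |A|=968.8402
6. ⊥bis P5·P4 via (38.61,21.72): [(44.3991, 28.8413) (51.4185, 0) (69, 0) (69, 48) (55.9633, 48)]  |A|=968.8402
7. ⊥bis P5·P6 via (54.02,30.305): [(44.4478, 28.6413) (51.4185, 0) (69, 0) (69, 32.9086)]  |A|=655.7675
8. canonical 4-gon: [(44.4478, 28.6413) (51.4185, 0) (69, 0) (69, 32.9086)]
9. shoelace: 655.7675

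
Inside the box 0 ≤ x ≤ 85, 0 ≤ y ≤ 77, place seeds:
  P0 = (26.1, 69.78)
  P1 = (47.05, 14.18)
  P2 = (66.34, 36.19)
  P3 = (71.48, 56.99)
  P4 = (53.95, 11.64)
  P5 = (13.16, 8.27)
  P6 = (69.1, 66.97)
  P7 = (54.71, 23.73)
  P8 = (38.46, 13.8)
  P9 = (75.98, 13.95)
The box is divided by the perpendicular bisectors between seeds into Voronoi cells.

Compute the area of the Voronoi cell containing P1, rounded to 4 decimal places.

1. box [0,85]×[0,77]: [(0, 0) (85, 0) (85, 77) (0, 77)]
2. ⊥bis P1·P0 via (36.575,41.98): [(0, 28.1986) (0, 0) (85, 0) (85, 60.2265)]  |A|=3758.0652
3. ⊥bis P1·P2 via (56.695,25.185): [(37.2441, 42.2321) (0, 28.1986) (0, 0) (85, 0) (85, 0.3779)]  |A|=2329.0058
4. ⊥bis P1·P3 via (59.265,35.585): [(37.2441, 42.2321) (0, 28.1986) (0, 0) (85, 0) (85, 0.3779)]  |A|=2329.0058
5. ⊥bis P1·P4 via (50.5,12.91): [(55.4275, 26.2958) (37.2441, 42.2321) (0, 28.1986) (0, 0) (45.7476, 0)]  |A|=1807.3306
6. ⊥bis P1·P5 via (30.105,11.225): [(55.4275, 26.2958) (37.2441, 42.2321) (25.4713, 37.7961) (32.0625, 0) (45.7476, 0)]  |A|=842.2834
7. ⊥bis P1·P6 via (58.075,40.575): [(55.4275, 26.2958) (37.2441, 42.2321) (25.4713, 37.7961) (32.0625, 0) (45.7476, 0)]  |A|=842.2834
8. ⊥bis P1·P7 via (50.88,18.955): [(52.3046, 17.8123) (26.7768, 38.288) (25.4713, 37.7961) (32.0625, 0) (45.7476, 0)]  |A|=582.7649
9. ⊥bis P1·P8 via (42.755,13.99): [(52.3046, 17.8123) (42.2284, 25.8944) (43.3739, 0) (45.7476, 0)]  |A|=146.9711
10. ⊥bis P1·P9 via (61.515,14.065): [(52.3046, 17.8123) (42.2284, 25.8944) (43.3739, 0) (45.7476, 0)]  |A|=146.9711
11. canonical 4-gon: [(52.3046, 17.8123) (42.2284, 25.8944) (43.3739, 0) (45.7476, 0)]
12. shoelace: 146.9711

Area of P1's cell: 146.9711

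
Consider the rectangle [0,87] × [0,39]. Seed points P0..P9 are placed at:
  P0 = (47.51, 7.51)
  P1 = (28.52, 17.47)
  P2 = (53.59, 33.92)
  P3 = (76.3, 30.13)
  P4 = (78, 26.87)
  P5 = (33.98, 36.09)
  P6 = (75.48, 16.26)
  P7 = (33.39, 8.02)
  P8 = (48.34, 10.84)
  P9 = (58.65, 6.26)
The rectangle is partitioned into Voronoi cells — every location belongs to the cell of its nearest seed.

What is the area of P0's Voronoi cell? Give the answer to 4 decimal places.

1. box [0,87]×[0,39]: [(0, 0) (87, 0) (87, 39) (0, 39)]
2. ⊥bis P0·P1 via (38.015,12.49): [(31.4642, 0) (87, 0) (87, 39) (51.9191, 39)]  |A|=1767.0256
3. ⊥bis P0·P2 via (50.55,20.715): [(43.2146, 22.4037) (31.4642, 0) (87, 0) (87, 12.3236)]  |A|=891.9022
4. ⊥bis P0·P3 via (61.905,18.82): [(62.5948, 17.9421) (43.2146, 22.4037) (31.4642, 0) (76.6917, 0)]  |A|=649.045
5. ⊥bis P0·P4 via (62.755,17.19): [(62.2231, 18.0277) (43.2146, 22.4037) (31.4642, 0) (73.67, 0)]  |A|=619.0773
6. ⊥bis P0·P5 via (40.745,21.8): [(62.2231, 18.0277) (43.2146, 22.4037) (31.4642, 0) (73.67, 0)]  |A|=619.0773
7. ⊥bis P0·P6 via (61.495,11.885): [(59.3677, 18.685) (43.2146, 22.4037) (31.4642, 0) (65.213, 0)]  |A|=518.0923
8. ⊥bis P0·P7 via (40.45,7.765): [(59.3677, 18.685) (43.2146, 22.4037) (40.8134, 17.8255) (40.1695, 0) (65.213, 0)]  |A|=440.5037
9. ⊥bis P0·P8 via (47.925,9.175): [(63.5621, 5.2775) (40.5672, 11.0089) (40.1695, 0) (65.213, 0)]  |A|=193.7974
10. ⊥bis P0·P9 via (53.08,6.885): [(53.1897, 7.8628) (40.5672, 11.0089) (40.1695, 0) (52.3074, 0)]  |A|=117.8247
11. canonical 4-gon: [(53.1897, 7.8628) (40.5672, 11.0089) (40.1695, 0) (52.3074, 0)]
12. shoelace: 117.8247

Area of P0's cell: 117.8247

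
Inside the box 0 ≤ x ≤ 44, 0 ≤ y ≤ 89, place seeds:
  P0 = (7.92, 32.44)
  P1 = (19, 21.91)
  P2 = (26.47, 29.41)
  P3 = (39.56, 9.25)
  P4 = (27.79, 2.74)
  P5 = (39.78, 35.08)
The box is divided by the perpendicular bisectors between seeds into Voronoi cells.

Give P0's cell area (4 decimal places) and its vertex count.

Area of P0's cell: 1315.0465 (5 vertices)

1. box [0,44]×[0,89]: [(0, 0) (44, 0) (44, 89) (0, 89)]
2. ⊥bis P0·P1 via (13.46,27.175): [(0, 13.012) (44, 59.3102) (44, 89) (0, 89)]  |A|=2324.9134
3. ⊥bis P0·P2 via (17.195,30.925): [(0, 13.012) (17.2305, 31.1425) (26.6811, 89) (0, 89)]  |A|=1426.5083
4. ⊥bis P0·P3 via (23.74,20.845): [(0, 13.012) (17.2305, 31.1425) (26.6811, 89) (0, 89)]  |A|=1426.5083
5. ⊥bis P0·P4 via (17.855,17.59): [(0, 13.012) (17.2305, 31.1425) (26.6811, 89) (0, 89)]  |A|=1426.5083
6. ⊥bis P0·P5 via (23.85,33.76): [(0, 13.012) (17.2305, 31.1425) (21.7661, 58.9095) (19.2727, 89) (0, 89)]  |A|=1315.0465
7. canonical 5-gon: [(0, 13.012) (17.2305, 31.1425) (21.7661, 58.9095) (19.2727, 89) (0, 89)]
8. shoelace: 1315.0465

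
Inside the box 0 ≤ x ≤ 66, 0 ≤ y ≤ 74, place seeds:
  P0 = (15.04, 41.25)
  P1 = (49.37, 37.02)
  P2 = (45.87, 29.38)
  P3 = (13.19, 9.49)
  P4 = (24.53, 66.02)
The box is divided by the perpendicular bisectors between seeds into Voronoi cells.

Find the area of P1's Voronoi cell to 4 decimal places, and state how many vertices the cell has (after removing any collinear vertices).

1. box [0,66]×[0,74]: [(0, 0) (66, 0) (66, 74) (0, 74)]
2. ⊥bis P1·P0 via (32.205,39.135): [(27.3829, 0) (66, 0) (66, 74) (36.5009, 74)]  |A|=2520.2969
3. ⊥bis P1·P2 via (47.62,33.2): [(32.3364, 40.2016) (66, 24.7798) (66, 74) (36.5009, 74)]  |A|=1326.9735
4. ⊥bis P1·P3 via (31.28,23.255): [(32.3364, 40.2016) (66, 24.7798) (66, 74) (36.5009, 74)]  |A|=1326.9735
5. ⊥bis P1·P4 via (36.95,51.52): [(33.3512, 48.4374) (32.3364, 40.2016) (66, 24.7798) (66, 74) (63.1948, 74)]  |A|=985.7921
6. canonical 5-gon: [(33.3512, 48.4374) (32.3364, 40.2016) (66, 24.7798) (66, 74) (63.1948, 74)]
7. shoelace: 985.7921

Area of P1's cell: 985.7921 (5 vertices)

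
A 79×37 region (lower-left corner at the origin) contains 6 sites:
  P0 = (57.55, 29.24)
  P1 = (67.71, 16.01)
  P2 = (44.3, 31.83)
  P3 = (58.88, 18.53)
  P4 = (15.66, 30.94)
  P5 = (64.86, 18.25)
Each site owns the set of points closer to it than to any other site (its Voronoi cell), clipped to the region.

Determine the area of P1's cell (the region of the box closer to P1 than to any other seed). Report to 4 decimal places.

Area of P1's cell: 405.2619

1. box [0,79]×[0,37]: [(0, 0) (79, 0) (79, 37) (0, 37)]
2. ⊥bis P1·P0 via (62.63,22.625): [(33.1685, 0) (79, 0) (79, 35.1964)]  |A|=806.551
3. ⊥bis P1·P2 via (56.005,23.92): [(47.0383, 10.6513) (39.8404, 0) (79, 0) (79, 35.1964)]  |A|=771.019
4. ⊥bis P1·P3 via (63.295,17.27): [(65.4389, 24.7821) (58.3663, 0) (79, 0) (79, 35.1964)]  |A|=494.3241
5. ⊥bis P1·P4 via (41.685,23.475): [(65.4389, 24.7821) (58.3663, 0) (79, 0) (79, 35.1964)]  |A|=494.3241
6. ⊥bis P1·P5 via (66.285,17.13): [(61.5276, 11.077) (58.3663, 0) (79, 0) (79, 33.3076)]  |A|=405.2619
7. canonical 4-gon: [(61.5276, 11.077) (58.3663, 0) (79, 0) (79, 33.3076)]
8. shoelace: 405.2619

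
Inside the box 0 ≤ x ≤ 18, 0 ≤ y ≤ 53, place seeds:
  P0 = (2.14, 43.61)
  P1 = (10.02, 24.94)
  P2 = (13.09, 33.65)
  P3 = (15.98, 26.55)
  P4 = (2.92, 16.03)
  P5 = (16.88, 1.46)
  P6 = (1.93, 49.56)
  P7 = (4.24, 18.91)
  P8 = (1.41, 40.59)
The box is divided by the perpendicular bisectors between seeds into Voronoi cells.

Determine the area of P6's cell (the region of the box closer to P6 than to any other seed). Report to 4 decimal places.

Area of P6's cell: 108.5734

1. box [0,18]×[0,53]: [(0, 0) (18, 0) (18, 53) (0, 53)]
2. ⊥bis P6·P0 via (2.035,46.585): [(0, 46.5132) (18, 47.1485) (18, 53) (0, 53)]  |A|=111.0452
3. ⊥bis P6·P1 via (5.975,37.25): [(0, 46.5132) (18, 47.1485) (18, 53) (0, 53)]  |A|=111.0452
4. ⊥bis P6·P2 via (7.51,41.605): [(0, 46.5132) (15.2759, 47.0523) (18, 48.9632) (18, 53) (0, 53)]  |A|=108.5734
5. ⊥bis P6·P3 via (8.955,38.055): [(0, 46.5132) (15.2759, 47.0523) (18, 48.9632) (18, 53) (0, 53)]  |A|=108.5734
6. ⊥bis P6·P4 via (2.425,32.795): [(0, 46.5132) (15.2759, 47.0523) (18, 48.9632) (18, 53) (0, 53)]  |A|=108.5734
7. ⊥bis P6·P5 via (9.405,25.51): [(0, 46.5132) (15.2759, 47.0523) (18, 48.9632) (18, 53) (0, 53)]  |A|=108.5734
8. ⊥bis P6·P7 via (3.085,34.235): [(0, 46.5132) (15.2759, 47.0523) (18, 48.9632) (18, 53) (0, 53)]  |A|=108.5734
9. ⊥bis P6·P8 via (1.67,45.075): [(0, 46.5132) (15.2759, 47.0523) (18, 48.9632) (18, 53) (0, 53)]  |A|=108.5734
10. canonical 5-gon: [(0, 46.5132) (15.2759, 47.0523) (18, 48.9632) (18, 53) (0, 53)]
11. shoelace: 108.5734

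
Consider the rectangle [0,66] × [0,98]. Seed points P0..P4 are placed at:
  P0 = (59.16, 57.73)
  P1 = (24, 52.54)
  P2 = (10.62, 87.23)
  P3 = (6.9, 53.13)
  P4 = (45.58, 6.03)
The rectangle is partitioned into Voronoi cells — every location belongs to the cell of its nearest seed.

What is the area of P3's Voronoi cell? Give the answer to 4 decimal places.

1. box [0,66]×[0,98]: [(0, 0) (66, 0) (66, 98) (0, 98)]
2. ⊥bis P3·P0 via (33.03,55.43): [(0, 0) (37.909, 0) (29.2829, 98) (0, 98)]  |A|=3292.4058
3. ⊥bis P3·P1 via (15.45,52.835): [(0, 0) (13.627, 0) (17.0083, 98) (0, 98)]  |A|=1501.1328
4. ⊥bis P3·P2 via (8.76,70.18): [(0, 71.1356) (0, 0) (13.627, 0) (16.0211, 69.3879)]  |A|=1042.612
5. ⊥bis P3·P4 via (26.24,29.58): [(0, 71.1356) (0, 8.0309) (14.3096, 19.7824) (16.0211, 69.3879)]  |A|=850.3651
6. canonical 4-gon: [(0, 71.1356) (0, 8.0309) (14.3096, 19.7824) (16.0211, 69.3879)]
7. shoelace: 850.3651

Area of P3's cell: 850.3651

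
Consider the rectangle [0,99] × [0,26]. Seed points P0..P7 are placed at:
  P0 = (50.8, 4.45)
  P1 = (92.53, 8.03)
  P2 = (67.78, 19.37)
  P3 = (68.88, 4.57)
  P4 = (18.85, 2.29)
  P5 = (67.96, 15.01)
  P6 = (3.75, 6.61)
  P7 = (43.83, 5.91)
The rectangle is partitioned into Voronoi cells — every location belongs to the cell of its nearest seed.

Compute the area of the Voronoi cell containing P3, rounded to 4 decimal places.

1. box [0,99]×[0,26]: [(0, 0) (99, 0) (99, 26) (0, 26)]
2. ⊥bis P3·P0 via (59.84,4.51): [(59.8699, 0) (99, 0) (99, 26) (59.6974, 26)]  |A|=1019.6251
3. ⊥bis P3·P1 via (80.705,6.3): [(59.8699, 0) (81.6267, 0) (77.8229, 26) (59.6974, 26)]  |A|=518.4696
4. ⊥bis P3·P2 via (68.33,11.97): [(59.7947, 11.3356) (59.8699, 0) (81.6267, 0) (79.7513, 12.8189)]  |A|=252.6146
5. ⊥bis P3·P4 via (43.865,3.43): [(59.7947, 11.3356) (59.8699, 0) (81.6267, 0) (79.7513, 12.8189)]  |A|=252.6146
6. ⊥bis P3·P5 via (68.42,9.79): [(59.81, 9.0313) (59.8699, 0) (81.6267, 0) (80.0445, 10.8144)]  |A|=209.0682
7. ⊥bis P3·P6 via (36.315,5.59): [(59.81, 9.0313) (59.8699, 0) (81.6267, 0) (80.0445, 10.8144)]  |A|=209.0682
8. ⊥bis P3·P7 via (56.355,5.24): [(59.81, 9.0313) (59.8699, 0) (81.6267, 0) (80.0445, 10.8144)]  |A|=209.0682
9. canonical 4-gon: [(59.81, 9.0313) (59.8699, 0) (81.6267, 0) (80.0445, 10.8144)]
10. shoelace: 209.0682

Area of P3's cell: 209.0682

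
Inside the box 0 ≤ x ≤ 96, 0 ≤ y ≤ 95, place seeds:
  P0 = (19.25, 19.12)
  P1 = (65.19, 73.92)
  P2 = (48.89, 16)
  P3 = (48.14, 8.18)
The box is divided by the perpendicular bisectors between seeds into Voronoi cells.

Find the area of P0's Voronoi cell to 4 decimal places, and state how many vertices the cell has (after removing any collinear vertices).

Area of P0's cell: 2325.0147 (5 vertices)

1. box [0,96]×[0,95]: [(0, 0) (96, 0) (96, 95) (0, 95)]
2. ⊥bis P0·P1 via (42.22,46.52): [(0, 81.9139) (0, 0) (96, 0) (96, 1.4351)]  |A|=4000.7524
3. ⊥bis P0·P2 via (34.07,17.56): [(37.5321, 50.45) (0, 81.9139) (0, 0) (32.2216, 0)]  |A|=2349.9895
4. ⊥bis P0·P3 via (33.695,13.65): [(33.6443, 13.5162) (37.5321, 50.45) (0, 81.9139) (0, 0) (28.526, 0)]  |A|=2325.0147
5. canonical 5-gon: [(33.6443, 13.5162) (37.5321, 50.45) (0, 81.9139) (0, 0) (28.526, 0)]
6. shoelace: 2325.0147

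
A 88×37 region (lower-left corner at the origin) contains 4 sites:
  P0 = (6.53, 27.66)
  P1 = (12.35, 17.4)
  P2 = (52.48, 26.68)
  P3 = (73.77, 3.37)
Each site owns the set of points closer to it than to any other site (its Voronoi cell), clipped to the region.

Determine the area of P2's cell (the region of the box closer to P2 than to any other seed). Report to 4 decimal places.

Area of P2's cell: 1245.6145

1. box [0,88]×[0,37]: [(0, 0) (88, 0) (88, 37) (0, 37)]
2. ⊥bis P2·P0 via (29.505,27.17): [(28.9255, 0) (88, 0) (88, 37) (29.7146, 37)]  |A|=2171.1567
3. ⊥bis P2·P1 via (32.415,22.04): [(29.6505, 33.9945) (37.5117, 0) (88, 0) (88, 37) (29.7146, 37)]  |A|=2025.2153
4. ⊥bis P2·P3 via (63.125,15.025): [(29.6505, 33.9945) (37.5117, 0) (46.6744, 0) (87.185, 37) (29.7146, 37)]  |A|=1245.6145
5. canonical 5-gon: [(29.6505, 33.9945) (37.5117, 0) (46.6744, 0) (87.185, 37) (29.7146, 37)]
6. shoelace: 1245.6145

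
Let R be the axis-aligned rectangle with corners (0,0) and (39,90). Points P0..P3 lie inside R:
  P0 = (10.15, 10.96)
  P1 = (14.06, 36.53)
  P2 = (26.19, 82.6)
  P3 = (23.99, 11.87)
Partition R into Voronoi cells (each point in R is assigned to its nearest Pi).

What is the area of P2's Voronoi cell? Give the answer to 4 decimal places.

Area of P2's cell: 1180.5472

1. box [0,39]×[0,90]: [(0, 0) (39, 0) (39, 90) (0, 90)]
2. ⊥bis P2·P0 via (18.17,46.78): [(0, 50.8482) (39, 42.1162) (39, 90) (0, 90)]  |A|=1697.1936
3. ⊥bis P2·P1 via (20.125,59.565): [(0, 64.8638) (39, 54.5953) (39, 90) (0, 90)]  |A|=1180.5472
4. ⊥bis P2·P3 via (25.09,47.235): [(0, 64.8638) (39, 54.5953) (39, 90) (0, 90)]  |A|=1180.5472
5. canonical 4-gon: [(0, 64.8638) (39, 54.5953) (39, 90) (0, 90)]
6. shoelace: 1180.5472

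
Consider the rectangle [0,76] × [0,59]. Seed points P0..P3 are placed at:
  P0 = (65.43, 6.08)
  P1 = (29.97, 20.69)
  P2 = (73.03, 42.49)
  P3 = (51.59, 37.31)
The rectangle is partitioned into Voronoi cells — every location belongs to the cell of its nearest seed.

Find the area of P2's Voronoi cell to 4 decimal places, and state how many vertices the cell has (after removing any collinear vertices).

Area of P2's cell: 493.5579 (4 vertices)

1. box [0,76]×[0,59]: [(0, 0) (76, 0) (76, 59) (0, 59)]
2. ⊥bis P2·P0 via (69.23,24.285): [(0, 38.7356) (76, 22.8719) (76, 59) (0, 59)]  |A|=2142.9143
3. ⊥bis P2·P1 via (51.5,31.59): [(53.5403, 27.56) (76, 22.8719) (76, 59) (37.6231, 59)]  |A|=1008.9986
4. ⊥bis P2·P3 via (62.31,39.9): [(65.9155, 24.9768) (76, 22.8719) (76, 59) (57.6954, 59)]  |A|=493.5579
5. canonical 4-gon: [(65.9155, 24.9768) (76, 22.8719) (76, 59) (57.6954, 59)]
6. shoelace: 493.5579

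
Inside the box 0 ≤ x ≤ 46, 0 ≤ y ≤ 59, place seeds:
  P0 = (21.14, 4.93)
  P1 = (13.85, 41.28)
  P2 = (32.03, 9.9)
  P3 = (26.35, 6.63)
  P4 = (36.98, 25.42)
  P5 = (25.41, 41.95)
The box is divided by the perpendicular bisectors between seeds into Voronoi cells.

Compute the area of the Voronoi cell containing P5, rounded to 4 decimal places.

Area of P5's cell: 639.2626

1. box [0,46]×[0,59]: [(0, 0) (46, 0) (46, 59) (0, 59)]
2. ⊥bis P5·P0 via (23.275,23.44): [(0, 26.1246) (46, 20.8188) (46, 59) (0, 59)]  |A|=1634.3009
3. ⊥bis P5·P1 via (19.63,41.615): [(20.666, 23.7409) (46, 20.8188) (46, 59) (18.6224, 59)]  |A|=966.2962
4. ⊥bis P5·P2 via (28.72,25.925): [(20.6361, 24.2553) (46, 29.4942) (46, 59) (18.6224, 59)]  |A|=849.8041
5. ⊥bis P5·P3 via (25.88,24.29): [(20.6361, 24.2553) (46, 29.4942) (46, 59) (18.6224, 59)]  |A|=849.8041
6. ⊥bis P5·P4 via (31.195,33.685): [(20.5226, 26.2149) (46, 44.0476) (46, 59) (18.6224, 59)]  |A|=639.2626
7. canonical 4-gon: [(20.5226, 26.2149) (46, 44.0476) (46, 59) (18.6224, 59)]
8. shoelace: 639.2626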